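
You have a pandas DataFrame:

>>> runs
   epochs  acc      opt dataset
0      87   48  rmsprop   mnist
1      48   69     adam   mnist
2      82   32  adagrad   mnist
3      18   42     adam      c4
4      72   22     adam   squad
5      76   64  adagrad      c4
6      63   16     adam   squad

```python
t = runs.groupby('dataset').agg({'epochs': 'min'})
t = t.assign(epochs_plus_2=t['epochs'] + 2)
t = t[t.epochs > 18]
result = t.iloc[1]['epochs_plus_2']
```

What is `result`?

65

group by dataset, min of epochs:
         epochs
dataset        
c4           18
mnist        48
squad        63
add column epochs_plus_2 = t['epochs'] + 2:
         epochs  epochs_plus_2
dataset                       
c4           18             20
mnist        48             50
squad        63             65
filter rows where epochs > 18:
         epochs  epochs_plus_2
dataset                       
mnist        48             50
squad        63             65
Taking the value at position 1, column 'epochs_plus_2' gives 65.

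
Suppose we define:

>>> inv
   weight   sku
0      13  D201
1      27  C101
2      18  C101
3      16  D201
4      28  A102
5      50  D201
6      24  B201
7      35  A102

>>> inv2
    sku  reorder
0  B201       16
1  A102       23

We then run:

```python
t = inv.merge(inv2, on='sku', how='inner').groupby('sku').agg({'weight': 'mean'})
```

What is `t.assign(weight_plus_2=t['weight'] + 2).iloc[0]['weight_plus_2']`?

merge on 'sku' (how='inner') → 3 rows:
   weight   sku  reorder
0      28  A102       23
1      24  B201       16
2      35  A102       23
group by sku, mean of weight:
      weight
sku         
A102    31.5
B201    24.0
add column weight_plus_2 = t['weight'] + 2:
      weight  weight_plus_2
sku                        
A102    31.5           33.5
B201    24.0           26.0
Then the value at position 0, column 'weight_plus_2': 33.5

33.5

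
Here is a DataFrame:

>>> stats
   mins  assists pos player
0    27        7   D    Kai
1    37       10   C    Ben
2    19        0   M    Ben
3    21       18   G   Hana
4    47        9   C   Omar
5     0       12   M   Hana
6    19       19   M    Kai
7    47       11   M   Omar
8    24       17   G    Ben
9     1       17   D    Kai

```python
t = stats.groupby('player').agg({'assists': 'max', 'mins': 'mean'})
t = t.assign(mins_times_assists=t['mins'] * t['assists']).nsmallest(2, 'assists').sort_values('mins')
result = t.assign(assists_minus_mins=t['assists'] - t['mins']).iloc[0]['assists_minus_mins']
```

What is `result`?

group by player: max(assists), mean(mins):
        assists       mins
player                    
Ben          17  26.666667
Hana         18  10.500000
Kai          19  15.666667
Omar         11  47.000000
add column mins_times_assists = t['mins'] * t['assists']:
        assists       mins  mins_times_assists
player                                        
Ben          17  26.666667          453.333333
Hana         18  10.500000          189.000000
Kai          19  15.666667          297.666667
Omar         11  47.000000          517.000000
take 2 rows with smallest assists:
        assists       mins  mins_times_assists
player                                        
Omar         11  47.000000          517.000000
Ben          17  26.666667          453.333333
sort by mins:
        assists       mins  mins_times_assists
player                                        
Ben          17  26.666667          453.333333
Omar         11  47.000000          517.000000
add column assists_minus_mins = t['assists'] - t['mins']:
        assists       mins  mins_times_assists  assists_minus_mins
player                                                            
Ben          17  26.666667          453.333333           -9.666667
Omar         11  47.000000          517.000000          -36.000000
So iloc[0]['assists_minus_mins'] = -9.66666666667.

-9.66666666667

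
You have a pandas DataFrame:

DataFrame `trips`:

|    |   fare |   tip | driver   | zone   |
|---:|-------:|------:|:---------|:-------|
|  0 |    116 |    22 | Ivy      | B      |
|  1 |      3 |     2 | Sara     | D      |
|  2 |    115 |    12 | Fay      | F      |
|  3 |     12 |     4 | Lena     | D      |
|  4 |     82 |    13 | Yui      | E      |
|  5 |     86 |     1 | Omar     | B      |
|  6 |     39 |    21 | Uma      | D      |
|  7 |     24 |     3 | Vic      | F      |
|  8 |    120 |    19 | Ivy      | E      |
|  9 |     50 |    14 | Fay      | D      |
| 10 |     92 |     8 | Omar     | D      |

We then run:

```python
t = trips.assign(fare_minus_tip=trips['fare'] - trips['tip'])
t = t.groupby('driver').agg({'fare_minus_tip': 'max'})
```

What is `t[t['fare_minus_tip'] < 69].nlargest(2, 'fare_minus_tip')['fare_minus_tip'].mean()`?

19.5

add column fare_minus_tip = trips['fare'] - trips['tip']:
    fare  tip driver zone  fare_minus_tip
0    116   22    Ivy    B              94
1      3    2   Sara    D               1
2    115   12    Fay    F             103
3     12    4   Lena    D               8
4     82   13    Yui    E              69
5     86    1   Omar    B              85
6     39   21    Uma    D              18
7     24    3    Vic    F              21
8    120   19    Ivy    E             101
9     50   14    Fay    D              36
10    92    8   Omar    D              84
group by driver, max of fare_minus_tip:
        fare_minus_tip
driver                
Fay                103
Ivy                101
Lena                 8
Omar                85
Sara                 1
Uma                 18
Vic                 21
Yui                 69
filter rows where fare_minus_tip < 69:
        fare_minus_tip
driver                
Lena                 8
Sara                 1
Uma                 18
Vic                 21
take 2 rows with largest fare_minus_tip:
        fare_minus_tip
driver                
Vic                 21
Uma                 18
Finally, mean of column 'fare_minus_tip' = 19.5.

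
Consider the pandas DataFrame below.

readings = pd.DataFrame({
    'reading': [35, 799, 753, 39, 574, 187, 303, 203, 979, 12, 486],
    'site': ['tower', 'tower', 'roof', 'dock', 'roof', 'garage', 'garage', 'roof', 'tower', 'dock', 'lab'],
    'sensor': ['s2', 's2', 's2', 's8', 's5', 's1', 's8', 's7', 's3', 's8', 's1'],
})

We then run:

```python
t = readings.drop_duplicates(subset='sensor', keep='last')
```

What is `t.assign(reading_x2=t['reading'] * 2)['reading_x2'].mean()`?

drop duplicate sensor (keep=last):
    reading   site sensor
2       753   roof     s2
4       574   roof     s5
7       203   roof     s7
8       979  tower     s3
9        12   dock     s8
10      486    lab     s1
add column reading_x2 = t['reading'] * 2:
    reading   site sensor  reading_x2
2       753   roof     s2        1506
4       574   roof     s5        1148
7       203   roof     s7         406
8       979  tower     s3        1958
9        12   dock     s8          24
10      486    lab     s1         972
Finally, mean of column 'reading_x2' = 1002.33333333.

1002.33333333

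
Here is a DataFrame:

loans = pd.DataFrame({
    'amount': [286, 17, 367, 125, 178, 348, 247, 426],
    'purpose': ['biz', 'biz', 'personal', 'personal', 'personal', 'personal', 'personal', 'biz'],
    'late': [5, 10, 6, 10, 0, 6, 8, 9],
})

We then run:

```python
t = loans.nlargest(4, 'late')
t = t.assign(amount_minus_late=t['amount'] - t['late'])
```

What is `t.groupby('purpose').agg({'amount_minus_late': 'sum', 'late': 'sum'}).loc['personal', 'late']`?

take 4 rows with largest late:
   amount   purpose  late
1      17       biz    10
3     125  personal    10
7     426       biz     9
6     247  personal     8
add column amount_minus_late = t['amount'] - t['late']:
   amount   purpose  late  amount_minus_late
1      17       biz    10                  7
3     125  personal    10                115
7     426       biz     9                417
6     247  personal     8                239
group by purpose: sum(amount_minus_late), sum(late):
          amount_minus_late  late
purpose                          
biz                     424    19
personal                354    18
value at row 'personal', column 'late' → 18

18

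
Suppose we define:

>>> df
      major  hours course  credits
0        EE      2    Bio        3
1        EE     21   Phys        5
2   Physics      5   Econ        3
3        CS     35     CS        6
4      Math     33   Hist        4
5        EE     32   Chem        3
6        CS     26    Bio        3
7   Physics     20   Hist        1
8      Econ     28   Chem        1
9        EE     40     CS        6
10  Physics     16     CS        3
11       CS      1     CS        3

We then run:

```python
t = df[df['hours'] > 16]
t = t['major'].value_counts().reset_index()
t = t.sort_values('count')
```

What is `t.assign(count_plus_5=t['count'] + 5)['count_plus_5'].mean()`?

6.6

filter rows where hours > 16:
     major  hours course  credits
1       EE     21   Phys        5
3       CS     35     CS        6
4     Math     33   Hist        4
5       EE     32   Chem        3
6       CS     26    Bio        3
7  Physics     20   Hist        1
8     Econ     28   Chem        1
9       EE     40     CS        6
value_counts of major:
major
EE         3
CS         2
Math       1
Physics    1
Econ       1
Name: count, dtype: int64
reset_index():
     major  count
0       EE      3
1       CS      2
2     Math      1
3  Physics      1
4     Econ      1
sort by count:
     major  count
2     Math      1
3  Physics      1
4     Econ      1
1       CS      2
0       EE      3
add column count_plus_5 = t['count'] + 5:
     major  count  count_plus_5
2     Math      1             6
3  Physics      1             6
4     Econ      1             6
1       CS      2             7
0       EE      3             8
Taking the mean of column 'count_plus_5' gives 6.6.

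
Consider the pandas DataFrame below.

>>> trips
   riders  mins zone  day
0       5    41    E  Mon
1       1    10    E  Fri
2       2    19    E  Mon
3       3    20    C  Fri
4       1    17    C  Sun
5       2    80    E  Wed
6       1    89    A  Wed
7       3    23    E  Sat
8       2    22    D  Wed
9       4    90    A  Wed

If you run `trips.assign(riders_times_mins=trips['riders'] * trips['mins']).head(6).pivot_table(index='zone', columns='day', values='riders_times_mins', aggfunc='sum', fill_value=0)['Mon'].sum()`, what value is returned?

add column riders_times_mins = trips['riders'] * trips['mins']:
   riders  mins zone  day  riders_times_mins
0       5    41    E  Mon                205
1       1    10    E  Fri                 10
2       2    19    E  Mon                 38
3       3    20    C  Fri                 60
4       1    17    C  Sun                 17
5       2    80    E  Wed                160
6       1    89    A  Wed                 89
7       3    23    E  Sat                 69
8       2    22    D  Wed                 44
9       4    90    A  Wed                360
take first 6 rows:
   riders  mins zone  day  riders_times_mins
0       5    41    E  Mon                205
1       1    10    E  Fri                 10
2       2    19    E  Mon                 38
3       3    20    C  Fri                 60
4       1    17    C  Sun                 17
5       2    80    E  Wed                160
pivot: rows=zone, cols=day, sum(riders_times_mins):
day   Fri  Mon  Sun  Wed
zone                    
C      60    0   17    0
E      10  243    0  160
sum of column 'Mon' → 243

243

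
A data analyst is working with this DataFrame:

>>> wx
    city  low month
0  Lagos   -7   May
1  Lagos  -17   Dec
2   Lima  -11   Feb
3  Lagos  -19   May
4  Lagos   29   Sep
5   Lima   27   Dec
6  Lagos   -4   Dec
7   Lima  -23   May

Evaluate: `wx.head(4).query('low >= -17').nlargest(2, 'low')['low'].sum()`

take first 4 rows:
    city  low month
0  Lagos   -7   May
1  Lagos  -17   Dec
2   Lima  -11   Feb
3  Lagos  -19   May
filter rows where low >= -17:
    city  low month
0  Lagos   -7   May
1  Lagos  -17   Dec
2   Lima  -11   Feb
take 2 rows with largest low:
    city  low month
0  Lagos   -7   May
2   Lima  -11   Feb
sum of column 'low' → -18

-18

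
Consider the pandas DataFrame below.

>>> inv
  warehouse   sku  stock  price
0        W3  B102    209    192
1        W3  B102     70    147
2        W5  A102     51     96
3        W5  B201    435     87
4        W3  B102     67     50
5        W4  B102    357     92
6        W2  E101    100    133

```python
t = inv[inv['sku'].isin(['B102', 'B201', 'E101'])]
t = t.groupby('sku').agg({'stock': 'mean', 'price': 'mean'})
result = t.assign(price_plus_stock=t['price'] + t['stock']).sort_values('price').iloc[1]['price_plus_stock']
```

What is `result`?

filter rows where sku in ['B102', 'B201', 'E101']:
  warehouse   sku  stock  price
0        W3  B102    209    192
1        W3  B102     70    147
3        W5  B201    435     87
4        W3  B102     67     50
5        W4  B102    357     92
6        W2  E101    100    133
group by sku: mean(stock), mean(price):
       stock   price
sku                 
B102  175.75  120.25
B201  435.00   87.00
E101  100.00  133.00
add column price_plus_stock = t['price'] + t['stock']:
       stock   price  price_plus_stock
sku                                   
B102  175.75  120.25             296.0
B201  435.00   87.00             522.0
E101  100.00  133.00             233.0
sort by price:
       stock   price  price_plus_stock
sku                                   
B201  435.00   87.00             522.0
B102  175.75  120.25             296.0
E101  100.00  133.00             233.0
The value at position 1, column 'price_plus_stock' is 296.0.

296.0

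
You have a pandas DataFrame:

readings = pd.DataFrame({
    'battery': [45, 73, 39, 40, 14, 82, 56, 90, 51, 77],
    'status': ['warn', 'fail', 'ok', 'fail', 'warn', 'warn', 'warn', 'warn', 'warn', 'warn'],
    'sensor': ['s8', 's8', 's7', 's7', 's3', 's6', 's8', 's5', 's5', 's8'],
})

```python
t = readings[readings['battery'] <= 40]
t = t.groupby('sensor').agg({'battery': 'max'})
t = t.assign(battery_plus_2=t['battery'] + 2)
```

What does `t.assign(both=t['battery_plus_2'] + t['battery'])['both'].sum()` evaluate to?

112

filter rows where battery <= 40:
   battery status sensor
2       39     ok     s7
3       40   fail     s7
4       14   warn     s3
group by sensor, max of battery:
        battery
sensor         
s3           14
s7           40
add column battery_plus_2 = t['battery'] + 2:
        battery  battery_plus_2
sensor                         
s3           14              16
s7           40              42
add column both = t['battery_plus_2'] + t['battery']:
        battery  battery_plus_2  both
sensor                               
s3           14              16    30
s7           40              42    82
Finally, sum of column 'both' = 112.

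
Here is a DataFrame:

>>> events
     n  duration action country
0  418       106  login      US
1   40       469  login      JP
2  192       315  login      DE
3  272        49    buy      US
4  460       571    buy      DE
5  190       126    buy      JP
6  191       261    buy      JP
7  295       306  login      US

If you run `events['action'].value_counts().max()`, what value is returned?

value_counts of action:
action
login    4
buy      4
Name: count, dtype: int64
Hence 4.

4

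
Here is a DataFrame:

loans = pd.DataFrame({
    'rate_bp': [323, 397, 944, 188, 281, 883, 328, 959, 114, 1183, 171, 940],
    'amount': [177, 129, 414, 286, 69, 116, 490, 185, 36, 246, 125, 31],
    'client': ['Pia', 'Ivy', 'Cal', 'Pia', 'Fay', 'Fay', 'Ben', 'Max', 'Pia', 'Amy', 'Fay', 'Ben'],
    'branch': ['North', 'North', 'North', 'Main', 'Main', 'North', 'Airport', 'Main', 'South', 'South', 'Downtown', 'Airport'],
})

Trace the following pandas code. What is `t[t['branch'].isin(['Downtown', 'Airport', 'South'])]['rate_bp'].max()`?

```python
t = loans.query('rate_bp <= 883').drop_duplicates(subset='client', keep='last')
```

328

filter rows where rate_bp <= 883:
    rate_bp  amount client    branch
0       323     177    Pia     North
1       397     129    Ivy     North
3       188     286    Pia      Main
4       281      69    Fay      Main
5       883     116    Fay     North
6       328     490    Ben   Airport
8       114      36    Pia     South
10      171     125    Fay  Downtown
drop duplicate client (keep=last):
    rate_bp  amount client    branch
1       397     129    Ivy     North
6       328     490    Ben   Airport
8       114      36    Pia     South
10      171     125    Fay  Downtown
filter rows where branch in ['Downtown', 'Airport', 'South']:
    rate_bp  amount client    branch
6       328     490    Ben   Airport
8       114      36    Pia     South
10      171     125    Fay  Downtown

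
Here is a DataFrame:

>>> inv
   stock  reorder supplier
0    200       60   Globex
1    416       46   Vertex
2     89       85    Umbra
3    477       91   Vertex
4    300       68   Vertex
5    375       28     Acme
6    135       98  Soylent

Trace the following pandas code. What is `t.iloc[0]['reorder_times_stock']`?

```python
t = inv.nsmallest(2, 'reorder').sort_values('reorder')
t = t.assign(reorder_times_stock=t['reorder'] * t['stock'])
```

take 2 rows with smallest reorder:
   stock  reorder supplier
5    375       28     Acme
1    416       46   Vertex
sort by reorder:
   stock  reorder supplier
5    375       28     Acme
1    416       46   Vertex
add column reorder_times_stock = t['reorder'] * t['stock']:
   stock  reorder supplier  reorder_times_stock
5    375       28     Acme                10500
1    416       46   Vertex                19136

10500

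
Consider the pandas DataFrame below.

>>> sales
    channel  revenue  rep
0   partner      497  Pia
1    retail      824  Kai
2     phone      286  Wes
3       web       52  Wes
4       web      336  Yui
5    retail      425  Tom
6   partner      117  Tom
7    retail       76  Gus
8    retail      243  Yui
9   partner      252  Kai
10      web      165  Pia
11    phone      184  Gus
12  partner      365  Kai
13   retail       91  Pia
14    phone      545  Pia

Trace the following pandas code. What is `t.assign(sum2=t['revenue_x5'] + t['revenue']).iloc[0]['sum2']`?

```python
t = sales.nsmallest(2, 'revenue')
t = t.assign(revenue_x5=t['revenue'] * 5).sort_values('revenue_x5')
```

take 2 rows with smallest revenue:
  channel  revenue  rep
3     web       52  Wes
7  retail       76  Gus
add column revenue_x5 = t['revenue'] * 5:
  channel  revenue  rep  revenue_x5
3     web       52  Wes         260
7  retail       76  Gus         380
sort by revenue_x5:
  channel  revenue  rep  revenue_x5
3     web       52  Wes         260
7  retail       76  Gus         380
add column sum2 = t['revenue_x5'] + t['revenue']:
  channel  revenue  rep  revenue_x5  sum2
3     web       52  Wes         260   312
7  retail       76  Gus         380   456
Reading off the value at position 0, column 'sum2', we get 312.

312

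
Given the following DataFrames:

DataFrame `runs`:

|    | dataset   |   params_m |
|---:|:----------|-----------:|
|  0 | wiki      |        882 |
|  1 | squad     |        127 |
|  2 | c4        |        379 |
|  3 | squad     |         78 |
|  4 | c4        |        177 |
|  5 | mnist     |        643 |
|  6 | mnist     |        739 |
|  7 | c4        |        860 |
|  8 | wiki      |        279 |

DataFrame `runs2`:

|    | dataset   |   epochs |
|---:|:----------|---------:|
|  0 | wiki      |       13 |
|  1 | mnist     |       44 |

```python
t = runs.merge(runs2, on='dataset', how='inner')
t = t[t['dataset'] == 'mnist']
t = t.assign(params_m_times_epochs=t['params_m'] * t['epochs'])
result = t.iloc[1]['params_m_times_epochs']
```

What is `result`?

merge on 'dataset' (how='inner') → 4 rows:
  dataset  params_m  epochs
0    wiki       882      13
1   mnist       643      44
2   mnist       739      44
3    wiki       279      13
filter rows where dataset == 'mnist':
  dataset  params_m  epochs
1   mnist       643      44
2   mnist       739      44
add column params_m_times_epochs = t['params_m'] * t['epochs']:
  dataset  params_m  epochs  params_m_times_epochs
1   mnist       643      44                  28292
2   mnist       739      44                  32516
So iloc[1]['params_m_times_epochs'] = 32516.

32516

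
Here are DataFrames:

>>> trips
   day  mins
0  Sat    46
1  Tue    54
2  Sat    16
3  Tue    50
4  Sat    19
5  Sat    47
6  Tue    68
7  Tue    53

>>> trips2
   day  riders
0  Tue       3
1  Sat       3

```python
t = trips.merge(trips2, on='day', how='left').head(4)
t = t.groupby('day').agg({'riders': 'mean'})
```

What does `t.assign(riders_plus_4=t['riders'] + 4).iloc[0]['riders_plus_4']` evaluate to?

7.0

merge on 'day' (how='left') → 8 rows:
   day  mins  riders
0  Sat    46       3
1  Tue    54       3
2  Sat    16       3
3  Tue    50       3
4  Sat    19       3
5  Sat    47       3
6  Tue    68       3
7  Tue    53       3
take first 4 rows:
   day  mins  riders
0  Sat    46       3
1  Tue    54       3
2  Sat    16       3
3  Tue    50       3
group by day, mean of riders:
     riders
day        
Sat     3.0
Tue     3.0
add column riders_plus_4 = t['riders'] + 4:
     riders  riders_plus_4
day                       
Sat     3.0            7.0
Tue     3.0            7.0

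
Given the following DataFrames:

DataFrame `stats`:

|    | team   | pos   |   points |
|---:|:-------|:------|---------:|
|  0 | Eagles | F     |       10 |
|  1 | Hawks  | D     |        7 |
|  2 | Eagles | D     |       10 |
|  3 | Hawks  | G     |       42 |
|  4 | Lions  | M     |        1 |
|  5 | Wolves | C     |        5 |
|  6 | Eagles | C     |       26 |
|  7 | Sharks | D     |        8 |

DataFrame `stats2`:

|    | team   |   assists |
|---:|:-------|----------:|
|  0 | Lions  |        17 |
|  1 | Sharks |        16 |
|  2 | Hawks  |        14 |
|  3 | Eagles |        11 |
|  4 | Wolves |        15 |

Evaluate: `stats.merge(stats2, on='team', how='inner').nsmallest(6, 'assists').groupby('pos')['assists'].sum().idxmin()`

F

merge on 'team' (how='inner') → 8 rows:
     team pos  points  assists
0  Eagles   F      10       11
1   Hawks   D       7       14
2  Eagles   D      10       11
3   Hawks   G      42       14
4   Lions   M       1       17
5  Wolves   C       5       15
6  Eagles   C      26       11
7  Sharks   D       8       16
take 6 rows with smallest assists:
     team pos  points  assists
0  Eagles   F      10       11
2  Eagles   D      10       11
6  Eagles   C      26       11
1   Hawks   D       7       14
3   Hawks   G      42       14
5  Wolves   C       5       15
group by pos, sum of assists:
pos
C    26
D    25
F    11
G    14
Name: assists, dtype: int64
Taking the label with the smallest value gives F.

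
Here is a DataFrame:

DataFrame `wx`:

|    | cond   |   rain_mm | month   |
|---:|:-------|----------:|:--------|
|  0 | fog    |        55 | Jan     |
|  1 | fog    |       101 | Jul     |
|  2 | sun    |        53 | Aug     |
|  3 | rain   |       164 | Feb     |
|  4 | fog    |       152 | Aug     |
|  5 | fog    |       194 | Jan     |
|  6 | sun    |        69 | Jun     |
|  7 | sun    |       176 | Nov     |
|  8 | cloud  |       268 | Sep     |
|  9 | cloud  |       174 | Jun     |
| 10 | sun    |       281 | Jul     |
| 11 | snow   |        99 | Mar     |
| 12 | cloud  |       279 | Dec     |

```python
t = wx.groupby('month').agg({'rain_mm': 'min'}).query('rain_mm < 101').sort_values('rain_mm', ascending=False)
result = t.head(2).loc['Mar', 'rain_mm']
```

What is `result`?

99

group by month, min of rain_mm:
       rain_mm
month         
Aug         53
Dec        279
Feb        164
Jan         55
Jul        101
Jun         69
Mar         99
Nov        176
Sep        268
filter rows where rain_mm < 101:
       rain_mm
month         
Aug         53
Jan         55
Jun         69
Mar         99
sort by rain_mm descending:
       rain_mm
month         
Mar         99
Jun         69
Jan         55
Aug         53
take first 2 rows:
       rain_mm
month         
Mar         99
Jun         69
Hence 99.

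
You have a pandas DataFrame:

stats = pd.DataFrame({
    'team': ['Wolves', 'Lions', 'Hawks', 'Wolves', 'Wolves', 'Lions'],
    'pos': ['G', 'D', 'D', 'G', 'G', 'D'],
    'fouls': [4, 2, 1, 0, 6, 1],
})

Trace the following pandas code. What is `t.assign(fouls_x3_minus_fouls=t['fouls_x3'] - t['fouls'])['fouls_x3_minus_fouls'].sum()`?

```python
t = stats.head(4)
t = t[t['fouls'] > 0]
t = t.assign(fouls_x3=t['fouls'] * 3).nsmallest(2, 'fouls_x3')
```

take first 4 rows:
     team pos  fouls
0  Wolves   G      4
1   Lions   D      2
2   Hawks   D      1
3  Wolves   G      0
filter rows where fouls > 0:
     team pos  fouls
0  Wolves   G      4
1   Lions   D      2
2   Hawks   D      1
add column fouls_x3 = t['fouls'] * 3:
     team pos  fouls  fouls_x3
0  Wolves   G      4        12
1   Lions   D      2         6
2   Hawks   D      1         3
take 2 rows with smallest fouls_x3:
    team pos  fouls  fouls_x3
2  Hawks   D      1         3
1  Lions   D      2         6
add column fouls_x3_minus_fouls = t['fouls_x3'] - t['fouls']:
    team pos  fouls  fouls_x3  fouls_x3_minus_fouls
2  Hawks   D      1         3                     2
1  Lions   D      2         6                     4
So sum() = 6.

6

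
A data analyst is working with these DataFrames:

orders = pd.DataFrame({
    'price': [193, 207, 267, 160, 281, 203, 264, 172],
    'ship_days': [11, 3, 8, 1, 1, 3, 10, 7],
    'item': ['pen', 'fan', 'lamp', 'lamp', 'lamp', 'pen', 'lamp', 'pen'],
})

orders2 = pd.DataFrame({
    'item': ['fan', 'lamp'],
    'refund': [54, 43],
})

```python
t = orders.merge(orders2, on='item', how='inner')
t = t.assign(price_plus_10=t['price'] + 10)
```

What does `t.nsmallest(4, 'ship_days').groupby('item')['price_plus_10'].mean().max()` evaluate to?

merge on 'item' (how='inner') → 5 rows:
   price  ship_days  item  refund
0    207          3   fan      54
1    267          8  lamp      43
2    160          1  lamp      43
3    281          1  lamp      43
4    264         10  lamp      43
add column price_plus_10 = t['price'] + 10:
   price  ship_days  item  refund  price_plus_10
0    207          3   fan      54            217
1    267          8  lamp      43            277
2    160          1  lamp      43            170
3    281          1  lamp      43            291
4    264         10  lamp      43            274
take 4 rows with smallest ship_days:
   price  ship_days  item  refund  price_plus_10
2    160          1  lamp      43            170
3    281          1  lamp      43            291
0    207          3   fan      54            217
1    267          8  lamp      43            277
group by item, mean of price_plus_10:
item
fan     217.0
lamp    246.0
Name: price_plus_10, dtype: float64
Then the max of the resulting series: 246.0

246.0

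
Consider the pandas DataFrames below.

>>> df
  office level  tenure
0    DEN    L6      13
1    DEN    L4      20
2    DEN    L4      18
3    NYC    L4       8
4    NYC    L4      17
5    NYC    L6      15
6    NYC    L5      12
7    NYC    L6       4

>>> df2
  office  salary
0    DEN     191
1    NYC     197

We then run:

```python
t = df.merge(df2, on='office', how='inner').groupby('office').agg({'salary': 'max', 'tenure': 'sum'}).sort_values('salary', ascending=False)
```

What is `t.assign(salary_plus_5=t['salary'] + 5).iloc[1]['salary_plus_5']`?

196

merge on 'office' (how='inner') → 8 rows:
  office level  tenure  salary
0    DEN    L6      13     191
1    DEN    L4      20     191
2    DEN    L4      18     191
3    NYC    L4       8     197
4    NYC    L4      17     197
5    NYC    L6      15     197
6    NYC    L5      12     197
7    NYC    L6       4     197
group by office: max(salary), sum(tenure):
        salary  tenure
office                
DEN        191      51
NYC        197      56
sort by salary descending:
        salary  tenure
office                
NYC        197      56
DEN        191      51
add column salary_plus_5 = t['salary'] + 5:
        salary  tenure  salary_plus_5
office                               
NYC        197      56            202
DEN        191      51            196
The value at position 1, column 'salary_plus_5' is 196.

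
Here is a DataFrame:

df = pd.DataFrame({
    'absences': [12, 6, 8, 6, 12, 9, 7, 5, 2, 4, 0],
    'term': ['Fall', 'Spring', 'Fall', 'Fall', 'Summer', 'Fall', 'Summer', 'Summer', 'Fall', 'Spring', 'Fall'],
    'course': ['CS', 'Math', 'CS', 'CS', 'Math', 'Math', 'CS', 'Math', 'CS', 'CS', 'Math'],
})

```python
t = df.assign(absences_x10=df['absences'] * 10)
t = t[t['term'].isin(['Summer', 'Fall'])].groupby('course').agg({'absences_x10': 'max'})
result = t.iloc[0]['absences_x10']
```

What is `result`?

120

add column absences_x10 = df['absences'] * 10:
    absences    term course  absences_x10
0         12    Fall     CS           120
1          6  Spring   Math            60
2          8    Fall     CS            80
3          6    Fall     CS            60
4         12  Summer   Math           120
5          9    Fall   Math            90
6          7  Summer     CS            70
7          5  Summer   Math            50
8          2    Fall     CS            20
9          4  Spring     CS            40
10         0    Fall   Math             0
filter rows where term in ['Summer', 'Fall']:
    absences    term course  absences_x10
0         12    Fall     CS           120
2          8    Fall     CS            80
3          6    Fall     CS            60
4         12  Summer   Math           120
5          9    Fall   Math            90
6          7  Summer     CS            70
7          5  Summer   Math            50
8          2    Fall     CS            20
10         0    Fall   Math             0
group by course, max of absences_x10:
        absences_x10
course              
CS               120
Math             120
So iloc[0]['absences_x10'] = 120.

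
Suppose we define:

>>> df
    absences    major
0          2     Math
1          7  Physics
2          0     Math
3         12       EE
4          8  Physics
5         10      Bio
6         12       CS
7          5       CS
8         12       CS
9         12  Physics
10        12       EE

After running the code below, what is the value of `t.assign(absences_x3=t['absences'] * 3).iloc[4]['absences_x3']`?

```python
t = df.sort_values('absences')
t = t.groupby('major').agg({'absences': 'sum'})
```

81

sort by absences:
    absences    major
2          0     Math
0          2     Math
7          5       CS
1          7  Physics
4          8  Physics
5         10      Bio
3         12       EE
6         12       CS
8         12       CS
9         12  Physics
10        12       EE
group by major, sum of absences:
         absences
major            
Bio            10
CS             29
EE             24
Math            2
Physics        27
add column absences_x3 = t['absences'] * 3:
         absences  absences_x3
major                         
Bio            10           30
CS             29           87
EE             24           72
Math            2            6
Physics        27           81
Taking the value at position 4, column 'absences_x3' gives 81.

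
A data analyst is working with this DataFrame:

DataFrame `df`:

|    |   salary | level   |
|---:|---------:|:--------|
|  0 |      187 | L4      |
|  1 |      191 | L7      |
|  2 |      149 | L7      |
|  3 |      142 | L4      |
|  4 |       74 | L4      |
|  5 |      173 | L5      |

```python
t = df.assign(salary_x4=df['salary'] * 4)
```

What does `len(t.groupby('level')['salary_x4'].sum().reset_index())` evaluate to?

add column salary_x4 = df['salary'] * 4:
   salary level  salary_x4
0     187    L4        748
1     191    L7        764
2     149    L7        596
3     142    L4        568
4      74    L4        296
5     173    L5        692
group by level, sum of salary_x4:
level
L4    1612
L5     692
L7    1360
Name: salary_x4, dtype: int64
reset_index():
  level  salary_x4
0    L4       1612
1    L5        692
2    L7       1360
Taking the number of rows gives 3.

3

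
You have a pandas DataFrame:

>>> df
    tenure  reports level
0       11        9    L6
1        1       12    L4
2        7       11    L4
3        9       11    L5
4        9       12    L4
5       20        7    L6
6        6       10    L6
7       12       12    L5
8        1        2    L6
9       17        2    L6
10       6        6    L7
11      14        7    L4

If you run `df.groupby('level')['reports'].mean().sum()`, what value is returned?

34.0

group by level, mean of reports:
level
L4    10.5
L5    11.5
L6     6.0
L7     6.0
Name: reports, dtype: float64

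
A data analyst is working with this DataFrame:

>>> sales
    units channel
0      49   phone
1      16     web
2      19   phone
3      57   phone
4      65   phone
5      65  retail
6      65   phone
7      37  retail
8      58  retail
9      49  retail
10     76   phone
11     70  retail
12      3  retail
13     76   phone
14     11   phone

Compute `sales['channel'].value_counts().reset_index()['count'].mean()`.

5.0

value_counts of channel:
channel
phone     8
retail    6
web       1
Name: count, dtype: int64
reset_index():
  channel  count
0   phone      8
1  retail      6
2     web      1
Taking the mean of column 'count' gives 5.0.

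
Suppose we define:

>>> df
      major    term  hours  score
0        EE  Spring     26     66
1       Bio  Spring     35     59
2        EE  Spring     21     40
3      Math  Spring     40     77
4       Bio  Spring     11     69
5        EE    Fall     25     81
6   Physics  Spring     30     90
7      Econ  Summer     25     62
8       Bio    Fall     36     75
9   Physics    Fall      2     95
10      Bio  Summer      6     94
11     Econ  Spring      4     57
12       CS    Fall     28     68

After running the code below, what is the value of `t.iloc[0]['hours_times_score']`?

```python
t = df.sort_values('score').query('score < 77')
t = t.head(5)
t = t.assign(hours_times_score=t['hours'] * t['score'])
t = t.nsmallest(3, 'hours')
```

228

sort by score:
      major    term  hours  score
2        EE  Spring     21     40
11     Econ  Spring      4     57
1       Bio  Spring     35     59
7      Econ  Summer     25     62
0        EE  Spring     26     66
12       CS    Fall     28     68
4       Bio  Spring     11     69
8       Bio    Fall     36     75
3      Math  Spring     40     77
5        EE    Fall     25     81
6   Physics  Spring     30     90
10      Bio  Summer      6     94
9   Physics    Fall      2     95
filter rows where score < 77:
   major    term  hours  score
2     EE  Spring     21     40
11  Econ  Spring      4     57
1    Bio  Spring     35     59
7   Econ  Summer     25     62
0     EE  Spring     26     66
12    CS    Fall     28     68
4    Bio  Spring     11     69
8    Bio    Fall     36     75
take first 5 rows:
   major    term  hours  score
2     EE  Spring     21     40
11  Econ  Spring      4     57
1    Bio  Spring     35     59
7   Econ  Summer     25     62
0     EE  Spring     26     66
add column hours_times_score = t['hours'] * t['score']:
   major    term  hours  score  hours_times_score
2     EE  Spring     21     40                840
11  Econ  Spring      4     57                228
1    Bio  Spring     35     59               2065
7   Econ  Summer     25     62               1550
0     EE  Spring     26     66               1716
take 3 rows with smallest hours:
   major    term  hours  score  hours_times_score
11  Econ  Spring      4     57                228
2     EE  Spring     21     40                840
7   Econ  Summer     25     62               1550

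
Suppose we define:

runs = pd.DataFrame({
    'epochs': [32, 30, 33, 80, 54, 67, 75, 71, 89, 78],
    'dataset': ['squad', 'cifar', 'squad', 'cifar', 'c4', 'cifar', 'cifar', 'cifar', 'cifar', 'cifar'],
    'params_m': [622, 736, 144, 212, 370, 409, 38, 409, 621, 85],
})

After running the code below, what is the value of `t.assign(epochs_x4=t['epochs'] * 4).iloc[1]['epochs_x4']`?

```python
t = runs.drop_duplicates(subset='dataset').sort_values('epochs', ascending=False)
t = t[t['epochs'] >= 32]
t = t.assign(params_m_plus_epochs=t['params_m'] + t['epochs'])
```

128

drop duplicate dataset (keep=first):
   epochs dataset  params_m
0      32   squad       622
1      30   cifar       736
4      54      c4       370
sort by epochs descending:
   epochs dataset  params_m
4      54      c4       370
0      32   squad       622
1      30   cifar       736
filter rows where epochs >= 32:
   epochs dataset  params_m
4      54      c4       370
0      32   squad       622
add column params_m_plus_epochs = t['params_m'] + t['epochs']:
   epochs dataset  params_m  params_m_plus_epochs
4      54      c4       370                   424
0      32   squad       622                   654
add column epochs_x4 = t['epochs'] * 4:
   epochs dataset  params_m  params_m_plus_epochs  epochs_x4
4      54      c4       370                   424        216
0      32   squad       622                   654        128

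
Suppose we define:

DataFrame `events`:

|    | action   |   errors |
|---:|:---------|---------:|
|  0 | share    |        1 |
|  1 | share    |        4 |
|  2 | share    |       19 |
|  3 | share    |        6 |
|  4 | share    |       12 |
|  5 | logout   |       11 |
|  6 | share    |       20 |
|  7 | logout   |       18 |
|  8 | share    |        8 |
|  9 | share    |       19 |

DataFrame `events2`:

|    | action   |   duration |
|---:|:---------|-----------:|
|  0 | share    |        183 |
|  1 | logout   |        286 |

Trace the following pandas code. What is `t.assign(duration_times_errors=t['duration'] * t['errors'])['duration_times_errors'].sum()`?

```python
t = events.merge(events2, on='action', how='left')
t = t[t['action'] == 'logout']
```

8294

merge on 'action' (how='left') → 10 rows:
   action  errors  duration
0   share       1       183
1   share       4       183
2   share      19       183
3   share       6       183
4   share      12       183
5  logout      11       286
6   share      20       183
7  logout      18       286
8   share       8       183
9   share      19       183
filter rows where action == 'logout':
   action  errors  duration
5  logout      11       286
7  logout      18       286
add column duration_times_errors = t['duration'] * t['errors']:
   action  errors  duration  duration_times_errors
5  logout      11       286                   3146
7  logout      18       286                   5148
sum of column 'duration_times_errors' → 8294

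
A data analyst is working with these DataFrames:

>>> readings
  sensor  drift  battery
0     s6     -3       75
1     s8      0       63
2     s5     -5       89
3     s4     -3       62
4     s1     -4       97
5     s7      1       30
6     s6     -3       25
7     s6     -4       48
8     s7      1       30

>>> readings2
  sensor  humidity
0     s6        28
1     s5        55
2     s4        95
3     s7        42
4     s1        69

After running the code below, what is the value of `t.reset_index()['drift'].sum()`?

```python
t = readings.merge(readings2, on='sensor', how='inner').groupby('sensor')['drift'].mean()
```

merge on 'sensor' (how='inner') → 8 rows:
  sensor  drift  battery  humidity
0     s6     -3       75        28
1     s5     -5       89        55
2     s4     -3       62        95
3     s1     -4       97        69
4     s7      1       30        42
5     s6     -3       25        28
6     s6     -4       48        28
7     s7      1       30        42
group by sensor, mean of drift:
sensor
s1   -4.000000
s4   -3.000000
s5   -5.000000
s6   -3.333333
s7    1.000000
Name: drift, dtype: float64
reset_index():
  sensor     drift
0     s1 -4.000000
1     s4 -3.000000
2     s5 -5.000000
3     s6 -3.333333
4     s7  1.000000
Taking the sum of column 'drift' gives -14.3333333333.

-14.3333333333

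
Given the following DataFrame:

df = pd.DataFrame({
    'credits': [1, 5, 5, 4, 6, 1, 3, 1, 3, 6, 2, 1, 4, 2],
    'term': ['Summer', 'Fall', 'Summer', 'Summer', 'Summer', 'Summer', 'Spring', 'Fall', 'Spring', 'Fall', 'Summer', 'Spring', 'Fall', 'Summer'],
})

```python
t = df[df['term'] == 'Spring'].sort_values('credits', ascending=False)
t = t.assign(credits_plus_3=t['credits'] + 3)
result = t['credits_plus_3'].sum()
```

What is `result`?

filter rows where term == 'Spring':
    credits    term
6         3  Spring
8         3  Spring
11        1  Spring
sort by credits descending:
    credits    term
6         3  Spring
8         3  Spring
11        1  Spring
add column credits_plus_3 = t['credits'] + 3:
    credits    term  credits_plus_3
6         3  Spring               6
8         3  Spring               6
11        1  Spring               4
Finally, sum of column 'credits_plus_3' = 16.

16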